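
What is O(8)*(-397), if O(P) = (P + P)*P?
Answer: -50816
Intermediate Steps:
O(P) = 2*P**2 (O(P) = (2*P)*P = 2*P**2)
O(8)*(-397) = (2*8**2)*(-397) = (2*64)*(-397) = 128*(-397) = -50816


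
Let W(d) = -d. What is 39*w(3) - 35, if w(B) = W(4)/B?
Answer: -87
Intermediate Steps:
w(B) = -4/B (w(B) = (-1*4)/B = -4/B)
39*w(3) - 35 = 39*(-4/3) - 35 = -52 - 35 = -87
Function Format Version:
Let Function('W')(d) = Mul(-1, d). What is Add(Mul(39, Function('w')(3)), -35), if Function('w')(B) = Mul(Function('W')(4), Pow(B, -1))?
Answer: -87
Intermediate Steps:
Function('w')(B) = Mul(-4, Pow(B, -1)) (Function('w')(B) = Mul(Mul(-1, 4), Pow(B, -1)) = Mul(-4, Pow(B, -1)))
Add(Mul(39, Function('w')(3)), -35) = Add(Mul(39, Mul(-4, Pow(3, -1))), -35) = Add(Mul(39, Mul(-4, Rational(1, 3))), -35) = Add(Mul(39, Rational(-4, 3)), -35) = Add(-52, -35) = -87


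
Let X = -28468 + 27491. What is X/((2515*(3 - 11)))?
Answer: 977/20120 ≈ 0.048559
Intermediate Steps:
X = -977
X/((2515*(3 - 11))) = -977*1/(2515*(3 - 11)) = -977/(2515*(-8)) = -977/(-20120) = -977*(-1/20120) = 977/20120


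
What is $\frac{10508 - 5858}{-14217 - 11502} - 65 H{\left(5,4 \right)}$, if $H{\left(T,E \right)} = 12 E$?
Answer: $- \frac{26749310}{8573} \approx -3120.2$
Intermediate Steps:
$\frac{10508 - 5858}{-14217 - 11502} - 65 H{\left(5,4 \right)} = \frac{10508 - 5858}{-14217 - 11502} - 65 \cdot 12 \cdot 4 = \frac{4650}{-25719} - 3120 = 4650 \left(- \frac{1}{25719}\right) - 3120 = - \frac{1550}{8573} - 3120 = - \frac{26749310}{8573}$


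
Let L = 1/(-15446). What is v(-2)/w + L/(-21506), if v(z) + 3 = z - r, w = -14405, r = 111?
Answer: 38533088821/4785077042780 ≈ 0.0080528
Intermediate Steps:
L = -1/15446 ≈ -6.4742e-5
v(z) = -114 + z (v(z) = -3 + (z - 1*111) = -3 + (z - 111) = -3 + (-111 + z) = -114 + z)
v(-2)/w + L/(-21506) = (-114 - 2)/(-14405) - 1/15446/(-21506) = -116*(-1/14405) - 1/15446*(-1/21506) = 116/14405 + 1/332181676 = 38533088821/4785077042780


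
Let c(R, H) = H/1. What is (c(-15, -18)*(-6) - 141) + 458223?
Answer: 458190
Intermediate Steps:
c(R, H) = H (c(R, H) = H*1 = H)
(c(-15, -18)*(-6) - 141) + 458223 = (-18*(-6) - 141) + 458223 = (108 - 141) + 458223 = -33 + 458223 = 458190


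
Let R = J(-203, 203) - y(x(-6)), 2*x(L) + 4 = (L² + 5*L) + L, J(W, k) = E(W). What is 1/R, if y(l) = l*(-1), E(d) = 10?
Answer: ⅛ ≈ 0.12500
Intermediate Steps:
J(W, k) = 10
x(L) = -2 + L²/2 + 3*L (x(L) = -2 + ((L² + 5*L) + L)/2 = -2 + (L² + 6*L)/2 = -2 + (L²/2 + 3*L) = -2 + L²/2 + 3*L)
y(l) = -l
R = 8 (R = 10 - (-1)*(-2 + (½)*(-6)² + 3*(-6)) = 10 - (-1)*(-2 + (½)*36 - 18) = 10 - (-1)*(-2 + 18 - 18) = 10 - (-1)*(-2) = 10 - 1*2 = 10 - 2 = 8)
1/R = 1/8 = ⅛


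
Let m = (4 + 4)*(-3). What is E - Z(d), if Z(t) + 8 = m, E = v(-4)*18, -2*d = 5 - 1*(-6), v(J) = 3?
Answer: 86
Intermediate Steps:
d = -11/2 (d = -(5 - 1*(-6))/2 = -(5 + 6)/2 = -½*11 = -11/2 ≈ -5.5000)
E = 54 (E = 3*18 = 54)
m = -24 (m = 8*(-3) = -24)
Z(t) = -32 (Z(t) = -8 - 24 = -32)
E - Z(d) = 54 - 1*(-32) = 54 + 32 = 86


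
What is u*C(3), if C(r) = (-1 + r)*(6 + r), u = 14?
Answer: 252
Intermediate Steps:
u*C(3) = 14*(-6 + 3² + 5*3) = 14*(-6 + 9 + 15) = 14*18 = 252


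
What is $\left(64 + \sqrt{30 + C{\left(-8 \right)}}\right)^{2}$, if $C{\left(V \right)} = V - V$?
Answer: $\left(64 + \sqrt{30}\right)^{2} \approx 4827.1$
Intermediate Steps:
$C{\left(V \right)} = 0$
$\left(64 + \sqrt{30 + C{\left(-8 \right)}}\right)^{2} = \left(64 + \sqrt{30 + 0}\right)^{2} = \left(64 + \sqrt{30}\right)^{2}$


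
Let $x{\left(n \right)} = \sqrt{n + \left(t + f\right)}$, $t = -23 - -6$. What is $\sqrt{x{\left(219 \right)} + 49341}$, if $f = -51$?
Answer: $\sqrt{49341 + \sqrt{151}} \approx 222.16$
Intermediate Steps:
$t = -17$ ($t = -23 + 6 = -17$)
$x{\left(n \right)} = \sqrt{-68 + n}$ ($x{\left(n \right)} = \sqrt{n - 68} = \sqrt{-68 + n}$)
$\sqrt{x{\left(219 \right)} + 49341} = \sqrt{\sqrt{-68 + 219} + 49341} = \sqrt{\sqrt{151} + 49341} = \sqrt{49341 + \sqrt{151}}$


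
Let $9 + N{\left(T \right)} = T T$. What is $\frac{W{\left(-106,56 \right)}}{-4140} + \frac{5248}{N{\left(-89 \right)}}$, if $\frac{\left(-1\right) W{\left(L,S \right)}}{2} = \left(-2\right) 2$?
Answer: $\frac{29434}{44505} \approx 0.66136$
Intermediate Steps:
$W{\left(L,S \right)} = 8$ ($W{\left(L,S \right)} = - 2 \left(\left(-2\right) 2\right) = \left(-2\right) \left(-4\right) = 8$)
$N{\left(T \right)} = -9 + T^{2}$ ($N{\left(T \right)} = -9 + T T = -9 + T^{2}$)
$\frac{W{\left(-106,56 \right)}}{-4140} + \frac{5248}{N{\left(-89 \right)}} = \frac{8}{-4140} + \frac{5248}{-9 + \left(-89\right)^{2}} = 8 \left(- \frac{1}{4140}\right) + \frac{5248}{-9 + 7921} = - \frac{2}{1035} + \frac{5248}{7912} = - \frac{2}{1035} + 5248 \cdot \frac{1}{7912} = - \frac{2}{1035} + \frac{656}{989} = \frac{29434}{44505}$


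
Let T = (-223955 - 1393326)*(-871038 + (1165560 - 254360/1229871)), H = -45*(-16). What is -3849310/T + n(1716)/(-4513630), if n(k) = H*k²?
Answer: -5645557781251984915283607/12018928624238441920223 ≈ -469.72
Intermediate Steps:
H = 720
n(k) = 720*k²
T = -585817689383590862/1229871 (T = -1617281*(-871038 + (1165560 - 254360/1229871)) = -1617281*(-871038 + 1433488188400/1229871) = -1617281*362223812302/1229871 = -585817689383590862/1229871 ≈ -4.7632e+11)
-3849310/T + n(1716)/(-4513630) = -3849310/(-585817689383590862/1229871) + (720*1716²)/(-4513630) = -3849310*(-1229871/585817689383590862) + (720*2944656)*(-1/4513630) = 2367077369505/292908844691795431 + 2120152320*(-1/4513630) = 2367077369505/292908844691795431 - 19274112/41033 = -5645557781251984915283607/12018928624238441920223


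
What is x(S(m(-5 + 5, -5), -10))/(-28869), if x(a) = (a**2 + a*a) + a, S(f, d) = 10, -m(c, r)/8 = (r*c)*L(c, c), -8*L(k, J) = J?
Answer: -70/9623 ≈ -0.0072742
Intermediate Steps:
L(k, J) = -J/8
m(c, r) = r*c**2 (m(c, r) = -8*r*c*(-c/8) = -8*c*r*(-c/8) = -(-1)*r*c**2 = r*c**2)
x(a) = a + 2*a**2 (x(a) = (a**2 + a**2) + a = 2*a**2 + a = a + 2*a**2)
x(S(m(-5 + 5, -5), -10))/(-28869) = (10*(1 + 2*10))/(-28869) = (10*(1 + 20))*(-1/28869) = (10*21)*(-1/28869) = 210*(-1/28869) = -70/9623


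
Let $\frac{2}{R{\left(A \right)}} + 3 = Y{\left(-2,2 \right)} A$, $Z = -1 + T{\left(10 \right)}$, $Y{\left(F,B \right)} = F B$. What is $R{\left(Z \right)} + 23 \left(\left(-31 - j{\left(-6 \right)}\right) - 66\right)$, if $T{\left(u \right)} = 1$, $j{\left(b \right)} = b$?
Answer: $- \frac{6281}{3} \approx -2093.7$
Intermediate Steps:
$Y{\left(F,B \right)} = B F$
$Z = 0$ ($Z = -1 + 1 = 0$)
$R{\left(A \right)} = \frac{2}{-3 - 4 A}$ ($R{\left(A \right)} = \frac{2}{-3 + 2 \left(-2\right) A} = \frac{2}{-3 - 4 A}$)
$R{\left(Z \right)} + 23 \left(\left(-31 - j{\left(-6 \right)}\right) - 66\right) = - \frac{2}{3 + 4 \cdot 0} + 23 \left(\left(-31 - -6\right) - 66\right) = - \frac{2}{3 + 0} + 23 \left(\left(-31 + 6\right) - 66\right) = - \frac{2}{3} + 23 \left(-25 - 66\right) = \left(-2\right) \frac{1}{3} + 23 \left(-91\right) = - \frac{2}{3} - 2093 = - \frac{6281}{3}$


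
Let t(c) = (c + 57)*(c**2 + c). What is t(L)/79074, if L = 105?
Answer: 100170/4393 ≈ 22.802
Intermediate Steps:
t(c) = (57 + c)*(c + c**2)
t(L)/79074 = (105*(57 + 105**2 + 58*105))/79074 = (105*(57 + 11025 + 6090))*(1/79074) = (105*17172)*(1/79074) = 1803060*(1/79074) = 100170/4393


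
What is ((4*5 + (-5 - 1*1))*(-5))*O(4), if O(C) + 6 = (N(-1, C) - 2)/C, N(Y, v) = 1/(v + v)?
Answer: 7245/16 ≈ 452.81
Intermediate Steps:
N(Y, v) = 1/(2*v)
O(C) = -6 + (-2 + 1/(2*C))/C (O(C) = -6 + (1/(2*C) - 2)/C = -6 + (-2 + 1/(2*C))/C)
((4*5 + (-5 - 1*1))*(-5))*O(4) = ((4*5 + (-5 - 1*1))*(-5))*(-6 + (1/2)/4**2 - 2/4) = ((20 + (-5 - 1))*(-5))*(-6 + (1/2)*(1/16) - 2*1/4) = ((20 - 6)*(-5))*(-6 + 1/32 - 1/2) = (14*(-5))*(-207/32) = -70*(-207/32) = 7245/16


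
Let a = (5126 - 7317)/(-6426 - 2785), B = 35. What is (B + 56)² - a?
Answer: 76274100/9211 ≈ 8280.8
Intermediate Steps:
a = 2191/9211 (a = -2191/(-9211) = -2191*(-1/9211) = 2191/9211 ≈ 0.23787)
(B + 56)² - a = (35 + 56)² - 1*2191/9211 = 91² - 2191/9211 = 8281 - 2191/9211 = 76274100/9211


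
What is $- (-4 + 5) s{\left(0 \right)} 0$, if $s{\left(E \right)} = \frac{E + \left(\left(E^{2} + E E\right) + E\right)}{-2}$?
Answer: $0$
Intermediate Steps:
$s{\left(E \right)} = - E - E^{2}$ ($s{\left(E \right)} = - \frac{E + \left(\left(E^{2} + E^{2}\right) + E\right)}{2} = - \frac{E + \left(2 E^{2} + E\right)}{2} = - \frac{E + \left(E + 2 E^{2}\right)}{2} = - \frac{2 E + 2 E^{2}}{2} = - E - E^{2}$)
$- (-4 + 5) s{\left(0 \right)} 0 = - (-4 + 5) \left(\left(-1\right) 0 \left(1 + 0\right)\right) 0 = \left(-1\right) 1 \left(\left(-1\right) 0 \cdot 1\right) 0 = \left(-1\right) 0 \cdot 0 = 0 \cdot 0 = 0$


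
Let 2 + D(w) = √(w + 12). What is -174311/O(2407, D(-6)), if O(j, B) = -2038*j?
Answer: 174311/4905466 ≈ 0.035534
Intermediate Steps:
D(w) = -2 + √(12 + w) (D(w) = -2 + √(w + 12) = -2 + √(12 + w))
-174311/O(2407, D(-6)) = -174311/((-2038*2407)) = -174311/(-4905466) = -174311*(-1/4905466) = 174311/4905466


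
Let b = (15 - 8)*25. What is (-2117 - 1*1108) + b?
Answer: -3050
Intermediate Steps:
b = 175 (b = 7*25 = 175)
(-2117 - 1*1108) + b = (-2117 - 1*1108) + 175 = (-2117 - 1108) + 175 = -3225 + 175 = -3050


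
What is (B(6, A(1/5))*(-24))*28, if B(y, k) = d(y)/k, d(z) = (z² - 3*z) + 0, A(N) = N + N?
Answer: -30240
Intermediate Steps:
A(N) = 2*N
d(z) = z² - 3*z
B(y, k) = y*(-3 + y)/k (B(y, k) = (y*(-3 + y))/k = y*(-3 + y)/k)
(B(6, A(1/5))*(-24))*28 = ((6*(-3 + 6)/((2*(1/5))))*(-24))*28 = ((6*3/(2*(1*(⅕))))*(-24))*28 = ((6*3/(2*(⅕)))*(-24))*28 = ((6*3/(⅖))*(-24))*28 = ((6*(5/2)*3)*(-24))*28 = (45*(-24))*28 = -1080*28 = -30240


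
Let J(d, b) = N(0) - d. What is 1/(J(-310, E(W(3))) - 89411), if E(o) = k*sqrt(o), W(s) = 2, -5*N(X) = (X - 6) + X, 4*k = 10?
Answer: -5/445499 ≈ -1.1223e-5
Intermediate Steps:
k = 5/2 (k = (1/4)*10 = 5/2 ≈ 2.5000)
N(X) = 6/5 - 2*X/5 (N(X) = -((X - 6) + X)/5 = -((-6 + X) + X)/5 = -(-6 + 2*X)/5 = 6/5 - 2*X/5)
E(o) = 5*sqrt(o)/2
J(d, b) = 6/5 - d (J(d, b) = (6/5 - 2/5*0) - d = (6/5 + 0) - d = 6/5 - d)
1/(J(-310, E(W(3))) - 89411) = 1/((6/5 - 1*(-310)) - 89411) = 1/((6/5 + 310) - 89411) = 1/(1556/5 - 89411) = 1/(-445499/5) = -5/445499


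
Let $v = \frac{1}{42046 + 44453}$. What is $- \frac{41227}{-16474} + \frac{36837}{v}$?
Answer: $\frac{52492155025489}{16474} \approx 3.1864 \cdot 10^{9}$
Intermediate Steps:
$v = \frac{1}{86499} \approx 1.1561 \cdot 10^{-5}$
$- \frac{41227}{-16474} + \frac{36837}{v} = - \frac{41227}{-16474} + 36837 \frac{1}{\frac{1}{86499}} = \left(-41227\right) \left(- \frac{1}{16474}\right) + 36837 \cdot 86499 = \frac{41227}{16474} + 3186363663 = \frac{52492155025489}{16474}$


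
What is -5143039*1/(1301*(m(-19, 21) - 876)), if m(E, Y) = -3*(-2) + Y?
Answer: 5143039/1104549 ≈ 4.6562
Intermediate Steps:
m(E, Y) = 6 + Y
-5143039*1/(1301*(m(-19, 21) - 876)) = -5143039*1/(1301*((6 + 21) - 876)) = -5143039*1/(1301*(27 - 876)) = -5143039/((-849*1301)) = -5143039/(-1104549) = -5143039*(-1/1104549) = 5143039/1104549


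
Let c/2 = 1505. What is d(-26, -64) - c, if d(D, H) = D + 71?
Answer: -2965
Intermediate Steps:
d(D, H) = 71 + D
c = 3010 (c = 2*1505 = 3010)
d(-26, -64) - c = (71 - 26) - 1*3010 = 45 - 3010 = -2965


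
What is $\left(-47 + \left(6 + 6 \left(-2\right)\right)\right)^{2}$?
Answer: $2809$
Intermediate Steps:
$\left(-47 + \left(6 + 6 \left(-2\right)\right)\right)^{2} = \left(-47 + \left(6 - 12\right)\right)^{2} = \left(-47 - 6\right)^{2} = \left(-53\right)^{2} = 2809$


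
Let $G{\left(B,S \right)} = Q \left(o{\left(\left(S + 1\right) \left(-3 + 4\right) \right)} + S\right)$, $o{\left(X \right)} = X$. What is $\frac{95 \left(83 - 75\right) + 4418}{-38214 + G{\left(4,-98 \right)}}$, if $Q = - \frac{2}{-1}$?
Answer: $- \frac{863}{6434} \approx -0.13413$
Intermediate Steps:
$Q = 2$ ($Q = \left(-2\right) \left(-1\right) = 2$)
$G{\left(B,S \right)} = 2 + 4 S$ ($G{\left(B,S \right)} = 2 \left(\left(S + 1\right) \left(-3 + 4\right) + S\right) = 2 \left(\left(1 + S\right) 1 + S\right) = 2 \left(\left(1 + S\right) + S\right) = 2 \left(1 + 2 S\right) = 2 + 4 S$)
$\frac{95 \left(83 - 75\right) + 4418}{-38214 + G{\left(4,-98 \right)}} = \frac{95 \left(83 - 75\right) + 4418}{-38214 + \left(2 + 4 \left(-98\right)\right)} = \frac{95 \cdot 8 + 4418}{-38214 + \left(2 - 392\right)} = \frac{760 + 4418}{-38214 - 390} = \frac{5178}{-38604} = 5178 \left(- \frac{1}{38604}\right) = - \frac{863}{6434}$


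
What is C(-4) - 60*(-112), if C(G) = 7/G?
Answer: 26873/4 ≈ 6718.3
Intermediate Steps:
C(-4) - 60*(-112) = 7/(-4) - 60*(-112) = 7*(-1/4) + 6720 = -7/4 + 6720 = 26873/4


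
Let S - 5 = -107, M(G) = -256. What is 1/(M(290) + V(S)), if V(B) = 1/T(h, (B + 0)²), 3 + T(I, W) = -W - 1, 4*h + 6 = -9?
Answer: -10408/2664449 ≈ -0.0039063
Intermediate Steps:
h = -15/4 (h = -3/2 + (¼)*(-9) = -3/2 - 9/4 = -15/4 ≈ -3.7500)
S = -102 (S = 5 - 107 = -102)
T(I, W) = -4 - W (T(I, W) = -3 + (-W - 1) = -3 + (-1 - W) = -4 - W)
V(B) = 1/(-4 - B²) (V(B) = 1/(-4 - (B + 0)²) = 1/(-4 - B²))
1/(M(290) + V(S)) = 1/(-256 - 1/(4 + (-102)²)) = 1/(-256 - 1/(4 + 10404)) = 1/(-256 - 1/10408) = 1/(-2664449/10408) = -10408/2664449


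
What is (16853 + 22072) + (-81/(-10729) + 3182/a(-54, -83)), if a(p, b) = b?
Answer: 34628852020/890507 ≈ 38887.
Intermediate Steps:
(16853 + 22072) + (-81/(-10729) + 3182/a(-54, -83)) = (16853 + 22072) + (-81/(-10729) + 3182/(-83)) = 38925 + (-81*(-1/10729) + 3182*(-1/83)) = 38925 + (81/10729 - 3182/83) = 38925 - 34132955/890507 = 34628852020/890507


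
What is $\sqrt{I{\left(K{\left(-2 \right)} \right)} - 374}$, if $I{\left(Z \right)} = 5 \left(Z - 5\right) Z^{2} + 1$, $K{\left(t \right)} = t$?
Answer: $3 i \sqrt{57} \approx 22.65 i$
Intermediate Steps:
$I{\left(Z \right)} = 1 + 5 Z^{2} \left(-5 + Z\right)$ ($I{\left(Z \right)} = 5 \left(-5 + Z\right) Z^{2} + 1 = 5 Z^{2} \left(-5 + Z\right) + 1 = 1 + 5 Z^{2} \left(-5 + Z\right)$)
$\sqrt{I{\left(K{\left(-2 \right)} \right)} - 374} = \sqrt{\left(1 - 25 \left(-2\right)^{2} + 5 \left(-2\right)^{3}\right) - 374} = \sqrt{\left(1 - 100 + 5 \left(-8\right)\right) - 374} = \sqrt{\left(1 - 100 - 40\right) - 374} = \sqrt{-139 - 374} = \sqrt{-513} = 3 i \sqrt{57}$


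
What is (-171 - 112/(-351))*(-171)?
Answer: 1138271/39 ≈ 29186.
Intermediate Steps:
(-171 - 112/(-351))*(-171) = (-171 - 112*(-1/351))*(-171) = (-171 + 112/351)*(-171) = -59909/351*(-171) = 1138271/39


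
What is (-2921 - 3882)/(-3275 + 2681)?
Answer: 6803/594 ≈ 11.453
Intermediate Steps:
(-2921 - 3882)/(-3275 + 2681) = -6803/(-594) = -6803*(-1/594) = 6803/594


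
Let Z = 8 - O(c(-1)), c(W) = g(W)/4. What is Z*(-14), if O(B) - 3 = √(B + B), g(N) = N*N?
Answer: -70 + 7*√2 ≈ -60.101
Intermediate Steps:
g(N) = N²
c(W) = W²/4
O(B) = 3 + √2*√B (O(B) = 3 + √(B + B) = 3 + √(2*B) = 3 + √2*√B)
Z = 5 - √2/2 (Z = 8 - (3 + √2*√((¼)*(-1)²)) = 8 - (3 + √2*√((¼)*1)) = 8 - (3 + √2*√(¼)) = 8 - (3 + √2*(½)) = 8 - (3 + √2/2) = 8 + (-3 - √2/2) = 5 - √2/2 ≈ 4.2929)
Z*(-14) = (5 - √2/2)*(-14) = -70 + 7*√2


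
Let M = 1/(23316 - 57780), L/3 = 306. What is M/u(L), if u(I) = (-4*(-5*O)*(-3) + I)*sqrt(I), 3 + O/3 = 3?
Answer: -sqrt(102)/9681213312 ≈ -1.0432e-9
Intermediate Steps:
O = 0 (O = -9 + 3*3 = -9 + 9 = 0)
L = 918 (L = 3*306 = 918)
u(I) = I**(3/2) (u(I) = (-4*(-5*0)*(-3) + I)*sqrt(I) = (-0*(-3) + I)*sqrt(I) = (-4*0 + I)*sqrt(I) = (0 + I)*sqrt(I) = I*sqrt(I) = I**(3/2))
M = -1/34464 (M = 1/(-34464) = -1/34464 ≈ -2.9016e-5)
M/u(L) = -sqrt(102)/280908/34464 = -sqrt(102)/9681213312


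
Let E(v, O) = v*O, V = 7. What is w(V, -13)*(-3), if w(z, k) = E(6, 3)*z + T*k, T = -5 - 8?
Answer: -885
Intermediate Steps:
E(v, O) = O*v
T = -13
w(z, k) = -13*k + 18*z (w(z, k) = (3*6)*z - 13*k = 18*z - 13*k = -13*k + 18*z)
w(V, -13)*(-3) = (-13*(-13) + 18*7)*(-3) = (169 + 126)*(-3) = 295*(-3) = -885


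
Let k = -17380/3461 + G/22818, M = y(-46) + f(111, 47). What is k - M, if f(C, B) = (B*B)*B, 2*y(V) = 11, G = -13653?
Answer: -1366683689261/13162183 ≈ -1.0383e+5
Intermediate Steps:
y(V) = 11/2 (y(V) = (½)*11 = 11/2)
f(C, B) = B³ (f(C, B) = B²*B = B³)
M = 207657/2 (M = 11/2 + 47³ = 11/2 + 103823 = 207657/2 ≈ 1.0383e+5)
k = -147943291/26324366 (k = -17380/3461 - 13653/22818 = -17380*1/3461 - 13653*1/22818 = -17380/3461 - 4551/7606 = -147943291/26324366 ≈ -5.6200)
k - M = -147943291/26324366 - 1*207657/2 = -147943291/26324366 - 207657/2 = -1366683689261/13162183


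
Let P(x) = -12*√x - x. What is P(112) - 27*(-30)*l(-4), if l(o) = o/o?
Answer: 698 - 48*√7 ≈ 571.00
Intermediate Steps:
l(o) = 1
P(x) = -x - 12*√x
P(112) - 27*(-30)*l(-4) = (-1*112 - 48*√7) - 27*(-30) = (-112 - 48*√7) - (-810) = (-112 - 48*√7) - 1*(-810) = (-112 - 48*√7) + 810 = 698 - 48*√7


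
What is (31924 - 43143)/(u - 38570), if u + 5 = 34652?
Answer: 11219/3923 ≈ 2.8598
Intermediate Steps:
u = 34647 (u = -5 + 34652 = 34647)
(31924 - 43143)/(u - 38570) = (31924 - 43143)/(34647 - 38570) = -11219/(-3923) = -11219*(-1/3923) = 11219/3923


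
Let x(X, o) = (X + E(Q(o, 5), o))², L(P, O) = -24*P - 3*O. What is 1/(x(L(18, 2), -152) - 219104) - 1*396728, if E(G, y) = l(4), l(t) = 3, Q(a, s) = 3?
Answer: -11853835913/29879 ≈ -3.9673e+5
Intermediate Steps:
E(G, y) = 3
x(X, o) = (3 + X)² (x(X, o) = (X + 3)² = (3 + X)²)
1/(x(L(18, 2), -152) - 219104) - 1*396728 = 1/((3 + (-24*18 - 3*2))² - 219104) - 1*396728 = 1/((3 + (-432 - 6))² - 219104) - 396728 = 1/((3 - 438)² - 219104) - 396728 = 1/((-435)² - 219104) - 396728 = 1/(189225 - 219104) - 396728 = 1/(-29879) - 396728 = -1/29879 - 396728 = -11853835913/29879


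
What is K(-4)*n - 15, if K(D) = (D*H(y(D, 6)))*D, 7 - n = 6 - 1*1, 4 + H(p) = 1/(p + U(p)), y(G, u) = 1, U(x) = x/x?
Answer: -127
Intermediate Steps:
U(x) = 1
H(p) = -4 + 1/(1 + p) (H(p) = -4 + 1/(p + 1) = -4 + 1/(1 + p))
n = 2 (n = 7 - (6 - 1*1) = 7 - (6 - 1) = 7 - 1*5 = 7 - 5 = 2)
K(D) = -7*D**2/2 (K(D) = (D*((-3 - 4*1)/(1 + 1)))*D = (D*((-3 - 4)/2))*D = (D*((1/2)*(-7)))*D = (D*(-7/2))*D = (-7*D/2)*D = -7*D**2/2)
K(-4)*n - 15 = -7/2*(-4)**2*2 - 15 = -7/2*16*2 - 15 = -56*2 - 15 = -112 - 15 = -127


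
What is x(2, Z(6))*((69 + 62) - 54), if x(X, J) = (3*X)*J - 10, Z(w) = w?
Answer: 2002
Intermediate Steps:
x(X, J) = -10 + 3*J*X (x(X, J) = 3*J*X - 10 = -10 + 3*J*X)
x(2, Z(6))*((69 + 62) - 54) = (-10 + 3*6*2)*((69 + 62) - 54) = (-10 + 36)*(131 - 54) = 26*77 = 2002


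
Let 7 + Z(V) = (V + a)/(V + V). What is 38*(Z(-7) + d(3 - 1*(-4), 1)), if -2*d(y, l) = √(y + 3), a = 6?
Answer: -1843/7 - 19*√10 ≈ -323.37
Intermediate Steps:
d(y, l) = -√(3 + y)/2 (d(y, l) = -√(y + 3)/2 = -√(3 + y)/2)
Z(V) = -7 + (6 + V)/(2*V) (Z(V) = -7 + (V + 6)/(V + V) = -7 + (6 + V)/((2*V)) = -7 + (6 + V)*(1/(2*V)) = -7 + (6 + V)/(2*V))
38*(Z(-7) + d(3 - 1*(-4), 1)) = 38*((-13/2 + 3/(-7)) - √(3 + (3 - 1*(-4)))/2) = 38*((-13/2 + 3*(-⅐)) - √(3 + (3 + 4))/2) = 38*((-13/2 - 3/7) - √(3 + 7)/2) = 38*(-97/14 - √10/2) = -1843/7 - 19*√10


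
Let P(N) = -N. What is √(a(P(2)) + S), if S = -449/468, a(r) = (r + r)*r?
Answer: √42835/78 ≈ 2.6534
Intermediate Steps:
a(r) = 2*r² (a(r) = (2*r)*r = 2*r²)
S = -449/468 (S = -449*1/468 = -449/468 ≈ -0.95940)
√(a(P(2)) + S) = √(2*(-1*2)² - 449/468) = √(2*(-2)² - 449/468) = √(2*4 - 449/468) = √(8 - 449/468) = √(3295/468) = √42835/78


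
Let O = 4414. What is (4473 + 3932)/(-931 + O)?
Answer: 8405/3483 ≈ 2.4132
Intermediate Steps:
(4473 + 3932)/(-931 + O) = (4473 + 3932)/(-931 + 4414) = 8405/3483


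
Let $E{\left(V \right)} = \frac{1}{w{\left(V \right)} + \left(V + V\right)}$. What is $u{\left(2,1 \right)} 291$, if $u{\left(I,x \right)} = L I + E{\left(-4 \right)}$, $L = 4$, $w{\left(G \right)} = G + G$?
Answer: $\frac{36957}{16} \approx 2309.8$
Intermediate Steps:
$w{\left(G \right)} = 2 G$
$E{\left(V \right)} = \frac{1}{4 V}$ ($E{\left(V \right)} = \frac{1}{2 V + \left(V + V\right)} = \frac{1}{2 V + 2 V} = \frac{1}{4 V}$)
$u{\left(I,x \right)} = - \frac{1}{16} + 4 I$ ($u{\left(I,x \right)} = 4 I + \frac{1}{4 \left(-4\right)} = 4 I + \frac{1}{4} \left(- \frac{1}{4}\right) = 4 I - \frac{1}{16} = - \frac{1}{16} + 4 I$)
$u{\left(2,1 \right)} 291 = \left(- \frac{1}{16} + 4 \cdot 2\right) 291 = \left(- \frac{1}{16} + 8\right) 291 = \frac{127}{16} \cdot 291 = \frac{36957}{16}$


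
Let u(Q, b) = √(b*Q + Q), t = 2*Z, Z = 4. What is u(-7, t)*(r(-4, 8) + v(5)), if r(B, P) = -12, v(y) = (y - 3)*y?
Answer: -6*I*√7 ≈ -15.875*I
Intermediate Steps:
v(y) = y*(-3 + y) (v(y) = (-3 + y)*y = y*(-3 + y))
t = 8 (t = 2*4 = 8)
u(Q, b) = √(Q + Q*b) (u(Q, b) = √(Q*b + Q) = √(Q + Q*b))
u(-7, t)*(r(-4, 8) + v(5)) = √(-7*(1 + 8))*(-12 + 5*(-3 + 5)) = √(-7*9)*(-12 + 5*2) = √(-63)*(-12 + 10) = (3*I*√7)*(-2) = -6*I*√7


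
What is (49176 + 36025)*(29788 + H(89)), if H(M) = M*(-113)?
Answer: 1681100931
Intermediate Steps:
H(M) = -113*M
(49176 + 36025)*(29788 + H(89)) = (49176 + 36025)*(29788 - 113*89) = 85201*(29788 - 10057) = 85201*19731 = 1681100931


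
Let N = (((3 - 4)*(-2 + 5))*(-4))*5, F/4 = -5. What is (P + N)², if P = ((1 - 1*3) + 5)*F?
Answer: 0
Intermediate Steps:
F = -20 (F = 4*(-5) = -20)
N = 60 (N = (-1*3*(-4))*5 = -3*(-4)*5 = 12*5 = 60)
P = -60 (P = ((1 - 1*3) + 5)*(-20) = ((1 - 3) + 5)*(-20) = (-2 + 5)*(-20) = 3*(-20) = -60)
(P + N)² = (-60 + 60)² = 0² = 0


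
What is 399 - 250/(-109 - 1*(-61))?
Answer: 9701/24 ≈ 404.21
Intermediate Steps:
399 - 250/(-109 - 1*(-61)) = 399 - 250/(-109 + 61) = 399 - 250/(-48) = 399 - 250*(-1/48) = 399 + 125/24 = 9701/24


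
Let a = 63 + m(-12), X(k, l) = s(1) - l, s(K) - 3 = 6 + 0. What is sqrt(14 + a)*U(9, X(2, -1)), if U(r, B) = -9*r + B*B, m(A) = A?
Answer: 19*sqrt(65) ≈ 153.18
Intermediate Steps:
s(K) = 9 (s(K) = 3 + (6 + 0) = 3 + 6 = 9)
X(k, l) = 9 - l
U(r, B) = B**2 - 9*r (U(r, B) = -9*r + B**2 = B**2 - 9*r)
a = 51 (a = 63 - 12 = 51)
sqrt(14 + a)*U(9, X(2, -1)) = sqrt(14 + 51)*((9 - 1*(-1))**2 - 9*9) = sqrt(65)*((9 + 1)**2 - 81) = sqrt(65)*(10**2 - 81) = sqrt(65)*(100 - 81) = sqrt(65)*19 = 19*sqrt(65)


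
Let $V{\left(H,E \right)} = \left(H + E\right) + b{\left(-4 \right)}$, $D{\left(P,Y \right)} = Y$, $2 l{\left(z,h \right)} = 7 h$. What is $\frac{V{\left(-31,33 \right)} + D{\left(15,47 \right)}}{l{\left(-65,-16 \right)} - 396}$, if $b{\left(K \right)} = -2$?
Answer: $- \frac{47}{452} \approx -0.10398$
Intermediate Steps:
$l{\left(z,h \right)} = \frac{7 h}{2}$
$V{\left(H,E \right)} = -2 + E + H$ ($V{\left(H,E \right)} = \left(H + E\right) - 2 = \left(E + H\right) - 2 = -2 + E + H$)
$\frac{V{\left(-31,33 \right)} + D{\left(15,47 \right)}}{l{\left(-65,-16 \right)} - 396} = \frac{\left(-2 + 33 - 31\right) + 47}{\frac{7}{2} \left(-16\right) - 396} = \frac{0 + 47}{-56 - 396} = \frac{47}{-452} = 47 \left(- \frac{1}{452}\right) = - \frac{47}{452}$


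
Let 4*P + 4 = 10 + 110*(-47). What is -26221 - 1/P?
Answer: -33851310/1291 ≈ -26221.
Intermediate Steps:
P = -1291 (P = -1 + (10 + 110*(-47))/4 = -1 + (10 - 5170)/4 = -1 + (¼)*(-5160) = -1 - 1290 = -1291)
-26221 - 1/P = -26221 - 1/(-1291) = -26221 - 1*(-1/1291) = -26221 + 1/1291 = -33851310/1291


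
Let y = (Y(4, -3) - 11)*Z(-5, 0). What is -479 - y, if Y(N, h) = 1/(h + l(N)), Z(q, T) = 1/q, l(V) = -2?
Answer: -12031/25 ≈ -481.24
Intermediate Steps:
Y(N, h) = 1/(-2 + h) (Y(N, h) = 1/(h - 2) = 1/(-2 + h))
y = 56/25 (y = (1/(-2 - 3) - 11)/(-5) = (1/(-5) - 11)*(-1/5) = (-1/5 - 11)*(-1/5) = -56/5*(-1/5) = 56/25 ≈ 2.2400)
-479 - y = -479 - 1*56/25 = -479 - 56/25 = -12031/25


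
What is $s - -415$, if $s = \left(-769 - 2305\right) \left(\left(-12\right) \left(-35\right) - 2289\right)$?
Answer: $5745721$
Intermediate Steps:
$s = 5745306$ ($s = - 3074 \left(420 - 2289\right) = \left(-3074\right) \left(-1869\right) = 5745306$)
$s - -415 = 5745306 - -415 = 5745306 + 415 = 5745721$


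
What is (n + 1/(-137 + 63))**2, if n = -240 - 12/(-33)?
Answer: 38054255625/662596 ≈ 57432.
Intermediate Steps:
n = -2636/11 (n = -240 - 12*(-1)/33 = -240 - 1*(-4/11) = -240 + 4/11 = -2636/11 ≈ -239.64)
(n + 1/(-137 + 63))**2 = (-2636/11 + 1/(-137 + 63))**2 = (-2636/11 + 1/(-74))**2 = (-2636/11 - 1/74)**2 = (-195075/814)**2 = 38054255625/662596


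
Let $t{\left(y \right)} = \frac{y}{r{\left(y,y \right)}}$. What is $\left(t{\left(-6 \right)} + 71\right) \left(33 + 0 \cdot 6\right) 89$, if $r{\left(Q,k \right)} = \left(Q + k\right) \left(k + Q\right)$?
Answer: $\frac{1667237}{8} \approx 2.084 \cdot 10^{5}$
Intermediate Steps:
$r{\left(Q,k \right)} = \left(Q + k\right)^{2}$ ($r{\left(Q,k \right)} = \left(Q + k\right) \left(Q + k\right) = \left(Q + k\right)^{2}$)
$t{\left(y \right)} = \frac{1}{4 y}$ ($t{\left(y \right)} = \frac{y}{\left(y + y\right)^{2}} = \frac{y}{\left(2 y\right)^{2}} = \frac{y}{4 y^{2}} = y \frac{1}{4 y^{2}} = \frac{1}{4 y}$)
$\left(t{\left(-6 \right)} + 71\right) \left(33 + 0 \cdot 6\right) 89 = \left(\frac{1}{4 \left(-6\right)} + 71\right) \left(33 + 0 \cdot 6\right) 89 = \left(\frac{1}{4} \left(- \frac{1}{6}\right) + 71\right) \left(33 + 0\right) 89 = \left(- \frac{1}{24} + 71\right) 33 \cdot 89 = \frac{1703}{24} \cdot 33 \cdot 89 = \frac{18733}{8} \cdot 89 = \frac{1667237}{8}$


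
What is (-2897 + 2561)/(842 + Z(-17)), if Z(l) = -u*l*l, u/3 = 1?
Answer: 336/25 ≈ 13.440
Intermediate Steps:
u = 3 (u = 3*1 = 3)
Z(l) = -3*l² (Z(l) = -3*l*l = -3*l²)
(-2897 + 2561)/(842 + Z(-17)) = (-2897 + 2561)/(842 - 3*(-17)²) = -336/(842 - 3*289) = -336/(842 - 867) = -336/(-25) = -336*(-1/25) = 336/25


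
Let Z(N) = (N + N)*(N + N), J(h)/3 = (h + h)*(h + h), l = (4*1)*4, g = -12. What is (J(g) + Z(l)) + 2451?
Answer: 5203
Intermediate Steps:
l = 16 (l = 4*4 = 16)
J(h) = 12*h² (J(h) = 3*((h + h)*(h + h)) = 3*((2*h)*(2*h)) = 3*(4*h²) = 12*h²)
Z(N) = 4*N² (Z(N) = (2*N)*(2*N) = 4*N²)
(J(g) + Z(l)) + 2451 = (12*(-12)² + 4*16²) + 2451 = (12*144 + 4*256) + 2451 = (1728 + 1024) + 2451 = 2752 + 2451 = 5203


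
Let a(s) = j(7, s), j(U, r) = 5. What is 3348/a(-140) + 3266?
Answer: 19678/5 ≈ 3935.6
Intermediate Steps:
a(s) = 5
3348/a(-140) + 3266 = 3348/5 + 3266 = 19678/5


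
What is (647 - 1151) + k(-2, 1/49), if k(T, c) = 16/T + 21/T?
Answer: -1045/2 ≈ -522.50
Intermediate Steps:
k(T, c) = 37/T
(647 - 1151) + k(-2, 1/49) = (647 - 1151) + 37/(-2) = -504 + 37*(-½) = -504 - 37/2 = -1045/2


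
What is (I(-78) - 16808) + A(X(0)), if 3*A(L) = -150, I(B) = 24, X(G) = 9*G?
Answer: -16834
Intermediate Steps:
A(L) = -50 (A(L) = (⅓)*(-150) = -50)
(I(-78) - 16808) + A(X(0)) = (24 - 16808) - 50 = -16784 - 50 = -16834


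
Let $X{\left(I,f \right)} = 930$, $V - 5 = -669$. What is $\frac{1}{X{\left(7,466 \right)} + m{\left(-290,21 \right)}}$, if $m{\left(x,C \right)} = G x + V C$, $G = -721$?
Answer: $\frac{1}{196076} \approx 5.1001 \cdot 10^{-6}$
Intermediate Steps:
$V = -664$ ($V = 5 - 669 = -664$)
$m{\left(x,C \right)} = - 721 x - 664 C$
$\frac{1}{X{\left(7,466 \right)} + m{\left(-290,21 \right)}} = \frac{1}{930 - -195146} = \frac{1}{930 + \left(209090 - 13944\right)} = \frac{1}{930 + 195146} = \frac{1}{196076}$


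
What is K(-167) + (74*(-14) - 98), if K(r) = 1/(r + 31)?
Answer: -154225/136 ≈ -1134.0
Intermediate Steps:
K(r) = 1/(31 + r)
K(-167) + (74*(-14) - 98) = 1/(31 - 167) + (74*(-14) - 98) = 1/(-136) + (-1036 - 98) = -1/136 - 1134 = -154225/136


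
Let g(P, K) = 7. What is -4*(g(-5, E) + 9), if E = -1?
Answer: -64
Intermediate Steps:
-4*(g(-5, E) + 9) = -4*(7 + 9) = -4*16 = -64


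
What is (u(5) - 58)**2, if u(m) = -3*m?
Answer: 5329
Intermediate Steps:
(u(5) - 58)**2 = (-3*5 - 58)**2 = (-15 - 58)**2 = (-73)**2 = 5329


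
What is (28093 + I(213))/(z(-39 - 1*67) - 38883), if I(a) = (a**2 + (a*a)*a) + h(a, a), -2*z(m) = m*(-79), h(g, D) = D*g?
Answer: -4891214/21535 ≈ -227.13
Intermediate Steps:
z(m) = 79*m/2 (z(m) = -m*(-79)/2 = -(-79)*m/2 = 79*m/2)
I(a) = a**3 + 2*a**2 (I(a) = (a**2 + (a*a)*a) + a*a = (a**2 + a**2*a) + a**2 = (a**2 + a**3) + a**2 = a**3 + 2*a**2)
(28093 + I(213))/(z(-39 - 1*67) - 38883) = (28093 + 213**2*(2 + 213))/(79*(-39 - 1*67)/2 - 38883) = (28093 + 45369*215)/(79*(-39 - 67)/2 - 38883) = (28093 + 9754335)/((79/2)*(-106) - 38883) = 9782428/(-4187 - 38883) = 9782428/(-43070) = 9782428*(-1/43070) = -4891214/21535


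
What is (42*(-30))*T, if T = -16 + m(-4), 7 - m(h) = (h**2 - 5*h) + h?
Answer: 51660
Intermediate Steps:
m(h) = 7 - h**2 + 4*h (m(h) = 7 - ((h**2 - 5*h) + h) = 7 - (h**2 - 4*h) = 7 + (-h**2 + 4*h) = 7 - h**2 + 4*h)
T = -41 (T = -16 + (7 - 1*(-4)**2 + 4*(-4)) = -16 + (7 - 1*16 - 16) = -16 + (7 - 16 - 16) = -16 - 25 = -41)
(42*(-30))*T = (42*(-30))*(-41) = -1260*(-41) = 51660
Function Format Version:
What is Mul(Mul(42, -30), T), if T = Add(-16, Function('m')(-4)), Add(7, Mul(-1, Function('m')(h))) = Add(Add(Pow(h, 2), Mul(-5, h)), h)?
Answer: 51660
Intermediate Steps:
Function('m')(h) = Add(7, Mul(-1, Pow(h, 2)), Mul(4, h)) (Function('m')(h) = Add(7, Mul(-1, Add(Add(Pow(h, 2), Mul(-5, h)), h))) = Add(7, Mul(-1, Add(Pow(h, 2), Mul(-4, h)))) = Add(7, Add(Mul(-1, Pow(h, 2)), Mul(4, h))) = Add(7, Mul(-1, Pow(h, 2)), Mul(4, h)))
T = -41 (T = Add(-16, Add(7, Mul(-1, Pow(-4, 2)), Mul(4, -4))) = Add(-16, Add(7, Mul(-1, 16), -16)) = Add(-16, Add(7, -16, -16)) = Add(-16, -25) = -41)
Mul(Mul(42, -30), T) = Mul(Mul(42, -30), -41) = Mul(-1260, -41) = 51660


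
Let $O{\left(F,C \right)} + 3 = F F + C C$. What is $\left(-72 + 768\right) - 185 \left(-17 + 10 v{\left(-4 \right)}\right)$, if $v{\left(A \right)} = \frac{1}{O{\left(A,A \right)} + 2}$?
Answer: $\frac{117221}{31} \approx 3781.3$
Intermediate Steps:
$O{\left(F,C \right)} = -3 + C^{2} + F^{2}$ ($O{\left(F,C \right)} = -3 + \left(F F + C C\right) = -3 + \left(F^{2} + C^{2}\right) = -3 + \left(C^{2} + F^{2}\right) = -3 + C^{2} + F^{2}$)
$v{\left(A \right)} = \frac{1}{-1 + 2 A^{2}}$ ($v{\left(A \right)} = \frac{1}{\left(-3 + A^{2} + A^{2}\right) + 2} = \frac{1}{\left(-3 + 2 A^{2}\right) + 2} = \frac{1}{-1 + 2 A^{2}}$)
$\left(-72 + 768\right) - 185 \left(-17 + 10 v{\left(-4 \right)}\right) = \left(-72 + 768\right) - 185 \left(-17 + \frac{10}{-1 + 2 \left(-4\right)^{2}}\right) = 696 - 185 \left(-17 + \frac{10}{-1 + 2 \cdot 16}\right) = 696 - 185 \left(-17 + \frac{10}{-1 + 32}\right) = 696 - 185 \left(-17 + \frac{10}{31}\right) = 696 - - \frac{95645}{31} = 696 + \frac{95645}{31} = \frac{117221}{31}$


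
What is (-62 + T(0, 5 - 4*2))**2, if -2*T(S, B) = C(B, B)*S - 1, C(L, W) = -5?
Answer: 15129/4 ≈ 3782.3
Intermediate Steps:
T(S, B) = 1/2 + 5*S/2 (T(S, B) = -(-5*S - 1)/2 = -(-1 - 5*S)/2 = 1/2 + 5*S/2)
(-62 + T(0, 5 - 4*2))**2 = (-62 + (1/2 + (5/2)*0))**2 = (-62 + (1/2 + 0))**2 = (-62 + 1/2)**2 = (-123/2)**2 = 15129/4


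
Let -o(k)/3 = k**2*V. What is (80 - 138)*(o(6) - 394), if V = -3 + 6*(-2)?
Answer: -71108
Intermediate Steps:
V = -15 (V = -3 - 12 = -15)
o(k) = 45*k**2 (o(k) = -3*k**2*(-15) = -(-45)*k**2 = 45*k**2)
(80 - 138)*(o(6) - 394) = (80 - 138)*(45*6**2 - 394) = -58*(45*36 - 394) = -58*(1620 - 394) = -58*1226 = -71108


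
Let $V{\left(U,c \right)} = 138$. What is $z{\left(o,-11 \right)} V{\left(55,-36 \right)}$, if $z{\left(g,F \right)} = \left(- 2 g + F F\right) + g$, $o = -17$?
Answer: $19044$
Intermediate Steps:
$z{\left(g,F \right)} = F^{2} - g$ ($z{\left(g,F \right)} = \left(- 2 g + F^{2}\right) + g = \left(F^{2} - 2 g\right) + g = F^{2} - g$)
$z{\left(o,-11 \right)} V{\left(55,-36 \right)} = \left(\left(-11\right)^{2} - -17\right) 138 = \left(121 + 17\right) 138 = 138 \cdot 138 = 19044$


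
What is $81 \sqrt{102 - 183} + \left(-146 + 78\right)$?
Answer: $-68 + 729 i \approx -68.0 + 729.0 i$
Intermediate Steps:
$81 \sqrt{102 - 183} + \left(-146 + 78\right) = 81 \sqrt{-81} - 68 = 81 \cdot 9 i - 68 = 729 i - 68 = -68 + 729 i$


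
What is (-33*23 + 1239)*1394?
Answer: 669120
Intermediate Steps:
(-33*23 + 1239)*1394 = (-759 + 1239)*1394 = 480*1394 = 669120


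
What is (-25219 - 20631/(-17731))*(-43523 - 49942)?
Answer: 41791702511970/17731 ≈ 2.3570e+9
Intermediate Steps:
(-25219 - 20631/(-17731))*(-43523 - 49942) = (-25219 - 20631*(-1/17731))*(-93465) = (-25219 + 20631/17731)*(-93465) = -447137458/17731*(-93465) = 41791702511970/17731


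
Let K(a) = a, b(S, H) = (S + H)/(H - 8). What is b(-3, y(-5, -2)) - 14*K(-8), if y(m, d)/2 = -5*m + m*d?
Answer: 7011/62 ≈ 113.08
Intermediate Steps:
y(m, d) = -10*m + 2*d*m (y(m, d) = 2*(-5*m + m*d) = 2*(-5*m + d*m) = -10*m + 2*d*m)
b(S, H) = (H + S)/(-8 + H)
b(-3, y(-5, -2)) - 14*K(-8) = (2*(-5)*(-5 - 2) - 3)/(-8 + 2*(-5)*(-5 - 2)) - 14*(-8) = (2*(-5)*(-7) - 3)/(-8 + 2*(-5)*(-7)) + 112 = (70 - 3)/(-8 + 70) + 112 = 67/62 + 112 = 7011/62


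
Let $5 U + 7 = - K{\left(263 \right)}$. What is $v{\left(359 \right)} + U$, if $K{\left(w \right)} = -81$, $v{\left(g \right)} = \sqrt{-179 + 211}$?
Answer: $\frac{74}{5} + 4 \sqrt{2} \approx 20.457$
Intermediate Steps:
$v{\left(g \right)} = 4 \sqrt{2}$ ($v{\left(g \right)} = \sqrt{32} = 4 \sqrt{2}$)
$U = \frac{74}{5}$ ($U = - \frac{7}{5} + \frac{\left(-1\right) \left(-81\right)}{5} = - \frac{7}{5} + \frac{1}{5} \cdot 81 = - \frac{7}{5} + \frac{81}{5} = \frac{74}{5} \approx 14.8$)
$v{\left(359 \right)} + U = 4 \sqrt{2} + \frac{74}{5} = \frac{74}{5} + 4 \sqrt{2}$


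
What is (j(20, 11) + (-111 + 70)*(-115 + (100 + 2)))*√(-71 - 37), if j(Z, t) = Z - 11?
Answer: 3252*I*√3 ≈ 5632.6*I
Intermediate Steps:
j(Z, t) = -11 + Z
(j(20, 11) + (-111 + 70)*(-115 + (100 + 2)))*√(-71 - 37) = ((-11 + 20) + (-111 + 70)*(-115 + (100 + 2)))*√(-71 - 37) = (9 - 41*(-115 + 102))*√(-108) = (9 - 41*(-13))*(6*I*√3) = (9 + 533)*(6*I*√3) = 542*(6*I*√3) = 3252*I*√3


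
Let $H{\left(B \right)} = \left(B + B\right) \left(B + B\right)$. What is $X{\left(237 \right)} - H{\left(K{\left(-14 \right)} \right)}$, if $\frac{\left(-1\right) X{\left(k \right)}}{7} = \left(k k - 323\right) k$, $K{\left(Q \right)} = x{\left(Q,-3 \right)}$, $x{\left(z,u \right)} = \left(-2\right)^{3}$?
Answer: $-92648770$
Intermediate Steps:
$x{\left(z,u \right)} = -8$
$K{\left(Q \right)} = -8$
$H{\left(B \right)} = 4 B^{2}$ ($H{\left(B \right)} = 2 B 2 B = 4 B^{2}$)
$X{\left(k \right)} = - 7 k \left(-323 + k^{2}\right)$ ($X{\left(k \right)} = - 7 \left(k k - 323\right) k = - 7 \left(k^{2} - 323\right) k = - 7 \left(-323 + k^{2}\right) k = - 7 k \left(-323 + k^{2}\right)$)
$X{\left(237 \right)} - H{\left(K{\left(-14 \right)} \right)} = 7 \cdot 237 \left(323 - 237^{2}\right) - 4 \left(-8\right)^{2} = 7 \cdot 237 \left(323 - 56169\right) - 4 \cdot 64 = 7 \cdot 237 \left(323 - 56169\right) - 256 = 7 \cdot 237 \left(-55846\right) - 256 = -92648514 - 256 = -92648770$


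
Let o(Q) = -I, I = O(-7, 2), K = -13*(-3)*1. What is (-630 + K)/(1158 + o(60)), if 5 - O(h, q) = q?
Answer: -197/385 ≈ -0.51169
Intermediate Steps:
O(h, q) = 5 - q
K = 39 (K = 39*1 = 39)
I = 3 (I = 5 - 1*2 = 5 - 2 = 3)
o(Q) = -3 (o(Q) = -1*3 = -3)
(-630 + K)/(1158 + o(60)) = (-630 + 39)/(1158 - 3) = -591/1155 = -591*1/1155 = -197/385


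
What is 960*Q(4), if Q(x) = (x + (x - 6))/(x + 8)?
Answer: 160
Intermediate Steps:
Q(x) = (-6 + 2*x)/(8 + x) (Q(x) = (x + (-6 + x))/(8 + x) = (-6 + 2*x)/(8 + x))
960*Q(4) = 960*(2*(-3 + 4)/(8 + 4)) = 960*(2*1/12) = 960*(2*(1/12)*1) = 960*(1/6) = 160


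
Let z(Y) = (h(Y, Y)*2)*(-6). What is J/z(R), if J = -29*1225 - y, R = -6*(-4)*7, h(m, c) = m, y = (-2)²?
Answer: 11843/672 ≈ 17.624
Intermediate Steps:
y = 4
R = 168 (R = 24*7 = 168)
J = -35529 (J = -29*1225 - 1*4 = -35525 - 4 = -35529)
z(Y) = -12*Y (z(Y) = (Y*2)*(-6) = (2*Y)*(-6) = -12*Y)
J/z(R) = -35529/((-12*168)) = -35529/(-2016) = -35529*(-1/2016) = 11843/672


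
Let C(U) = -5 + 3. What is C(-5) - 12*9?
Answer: -110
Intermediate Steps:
C(U) = -2
C(-5) - 12*9 = -2 - 12*9 = -2 - 108 = -110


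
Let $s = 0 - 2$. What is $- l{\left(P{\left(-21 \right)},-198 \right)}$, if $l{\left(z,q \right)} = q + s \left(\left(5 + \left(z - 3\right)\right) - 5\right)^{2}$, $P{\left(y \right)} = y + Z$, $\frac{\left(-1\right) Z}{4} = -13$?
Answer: $1766$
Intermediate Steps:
$Z = 52$ ($Z = \left(-4\right) \left(-13\right) = 52$)
$P{\left(y \right)} = 52 + y$ ($P{\left(y \right)} = y + 52 = 52 + y$)
$s = -2$ ($s = 0 - 2 = -2$)
$l{\left(z,q \right)} = q - 2 \left(-3 + z\right)^{2}$ ($l{\left(z,q \right)} = q - 2 \left(\left(5 + \left(z - 3\right)\right) - 5\right)^{2} = q - 2 \left(\left(5 + \left(-3 + z\right)\right) - 5\right)^{2} = q - 2 \left(\left(2 + z\right) - 5\right)^{2} = q - 2 \left(-3 + z\right)^{2}$)
$- l{\left(P{\left(-21 \right)},-198 \right)} = - (-198 - 2 \left(-3 + \left(52 - 21\right)\right)^{2}) = - (-198 - 2 \left(-3 + 31\right)^{2}) = - (-198 - 2 \cdot 28^{2}) = - (-198 - 1568) = \left(-1\right) \left(-1766\right) = 1766$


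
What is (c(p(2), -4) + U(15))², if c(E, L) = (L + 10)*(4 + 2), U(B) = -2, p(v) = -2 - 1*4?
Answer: 1156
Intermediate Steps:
p(v) = -6 (p(v) = -2 - 4 = -6)
c(E, L) = 60 + 6*L (c(E, L) = (10 + L)*6 = 60 + 6*L)
(c(p(2), -4) + U(15))² = ((60 + 6*(-4)) - 2)² = ((60 - 24) - 2)² = (36 - 2)² = 34² = 1156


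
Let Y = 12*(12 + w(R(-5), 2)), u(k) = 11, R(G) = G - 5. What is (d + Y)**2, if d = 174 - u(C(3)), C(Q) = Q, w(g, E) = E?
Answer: 109561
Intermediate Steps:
R(G) = -5 + G
d = 163 (d = 174 - 1*11 = 174 - 11 = 163)
Y = 168 (Y = 12*(12 + 2) = 12*14 = 168)
(d + Y)**2 = (163 + 168)**2 = 331**2 = 109561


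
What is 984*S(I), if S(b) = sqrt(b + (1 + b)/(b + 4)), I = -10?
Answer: 492*I*sqrt(34) ≈ 2868.8*I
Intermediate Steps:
S(b) = sqrt(b + (1 + b)/(4 + b))
984*S(I) = 984*sqrt((1 - 10 - 10*(4 - 10))/(4 - 10)) = 984*sqrt((1 - 10 - 10*(-6))/(-6)) = 984*sqrt(-(1 - 10 + 60)/6) = 984*sqrt(-1/6*51) = 984*sqrt(-17/2) = 984*(I*sqrt(34)/2) = 492*I*sqrt(34)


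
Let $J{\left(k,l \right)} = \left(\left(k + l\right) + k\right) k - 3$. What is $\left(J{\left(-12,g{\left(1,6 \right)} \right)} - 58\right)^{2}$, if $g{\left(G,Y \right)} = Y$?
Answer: $24025$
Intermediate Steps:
$J{\left(k,l \right)} = -3 + k \left(l + 2 k\right)$ ($J{\left(k,l \right)} = \left(l + 2 k\right) k - 3 = k \left(l + 2 k\right) - 3 = -3 + k \left(l + 2 k\right)$)
$\left(J{\left(-12,g{\left(1,6 \right)} \right)} - 58\right)^{2} = \left(\left(-3 + 2 \left(-12\right)^{2} - 72\right) - 58\right)^{2} = \left(\left(-3 + 2 \cdot 144 - 72\right) - 58\right)^{2} = \left(\left(-3 + 288 - 72\right) - 58\right)^{2} = \left(213 - 58\right)^{2} = 155^{2} = 24025$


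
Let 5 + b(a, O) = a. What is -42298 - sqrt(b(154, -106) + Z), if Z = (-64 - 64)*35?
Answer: -42298 - I*sqrt(4331) ≈ -42298.0 - 65.81*I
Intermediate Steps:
b(a, O) = -5 + a
Z = -4480 (Z = -128*35 = -4480)
-42298 - sqrt(b(154, -106) + Z) = -42298 - sqrt((-5 + 154) - 4480) = -42298 - sqrt(149 - 4480) = -42298 - sqrt(-4331) = -42298 - I*sqrt(4331)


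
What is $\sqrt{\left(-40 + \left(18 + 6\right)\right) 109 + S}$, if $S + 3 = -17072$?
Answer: $3 i \sqrt{2091} \approx 137.18 i$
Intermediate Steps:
$S = -17075$ ($S = -3 - 17072 = -17075$)
$\sqrt{\left(-40 + \left(18 + 6\right)\right) 109 + S} = \sqrt{\left(-40 + \left(18 + 6\right)\right) 109 - 17075} = \sqrt{\left(-40 + 24\right) 109 - 17075} = \sqrt{\left(-16\right) 109 - 17075} = \sqrt{-1744 - 17075} = \sqrt{-18819} = 3 i \sqrt{2091}$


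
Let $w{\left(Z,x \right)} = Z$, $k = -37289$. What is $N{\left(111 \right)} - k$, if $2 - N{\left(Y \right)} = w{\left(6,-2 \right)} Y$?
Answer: $36625$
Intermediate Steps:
$N{\left(Y \right)} = 2 - 6 Y$
$N{\left(111 \right)} - k = \left(2 - 666\right) - -37289 = \left(2 - 666\right) + 37289 = -664 + 37289 = 36625$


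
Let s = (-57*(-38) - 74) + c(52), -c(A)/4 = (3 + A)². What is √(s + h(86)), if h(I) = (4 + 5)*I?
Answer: 9*I*√114 ≈ 96.094*I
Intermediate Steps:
h(I) = 9*I
c(A) = -4*(3 + A)²
s = -10008 (s = (-57*(-38) - 74) - 4*(3 + 52)² = (2166 - 74) - 4*55² = 2092 - 4*3025 = 2092 - 12100 = -10008)
√(s + h(86)) = √(-10008 + 9*86) = √(-10008 + 774) = √(-9234) = 9*I*√114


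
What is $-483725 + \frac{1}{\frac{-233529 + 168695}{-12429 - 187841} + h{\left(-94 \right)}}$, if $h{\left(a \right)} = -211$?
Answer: $- \frac{1457813656205}{3013724} \approx -4.8373 \cdot 10^{5}$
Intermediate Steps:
$-483725 + \frac{1}{\frac{-233529 + 168695}{-12429 - 187841} + h{\left(-94 \right)}} = -483725 + \frac{1}{\frac{-233529 + 168695}{-12429 - 187841} - 211} = -483725 + \frac{1}{- \frac{64834}{-200270} - 211} = -483725 + \frac{1}{\left(-64834\right) \left(- \frac{1}{200270}\right) - 211} = -483725 + \frac{1}{\frac{4631}{14305} - 211} = -483725 + \frac{1}{- \frac{3013724}{14305}} = -483725 - \frac{14305}{3013724} = - \frac{1457813656205}{3013724}$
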